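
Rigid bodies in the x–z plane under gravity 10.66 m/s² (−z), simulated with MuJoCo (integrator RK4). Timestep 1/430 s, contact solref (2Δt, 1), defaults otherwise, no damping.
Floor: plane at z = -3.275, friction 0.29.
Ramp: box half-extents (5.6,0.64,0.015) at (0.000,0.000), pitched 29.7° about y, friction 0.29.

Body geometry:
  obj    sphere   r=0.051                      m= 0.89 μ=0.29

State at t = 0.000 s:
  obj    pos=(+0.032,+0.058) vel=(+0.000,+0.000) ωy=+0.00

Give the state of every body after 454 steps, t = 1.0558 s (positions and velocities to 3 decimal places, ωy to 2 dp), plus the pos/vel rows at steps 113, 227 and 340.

State at t = 1.0558 s:
  obj    pos=(+1.859,-0.984) vel=(+3.460,-1.974) ωy=+78.09

Key-timestep trajectory:
   step    t(s)  obj.x    obj.z    obj.vx   obj.vz 
    113  0.2628   +0.145  -0.007  +0.861  -0.491
    227  0.5279   +0.489  -0.203  +1.730  -0.987
    340  0.7907   +1.056  -0.527  +2.591  -1.478


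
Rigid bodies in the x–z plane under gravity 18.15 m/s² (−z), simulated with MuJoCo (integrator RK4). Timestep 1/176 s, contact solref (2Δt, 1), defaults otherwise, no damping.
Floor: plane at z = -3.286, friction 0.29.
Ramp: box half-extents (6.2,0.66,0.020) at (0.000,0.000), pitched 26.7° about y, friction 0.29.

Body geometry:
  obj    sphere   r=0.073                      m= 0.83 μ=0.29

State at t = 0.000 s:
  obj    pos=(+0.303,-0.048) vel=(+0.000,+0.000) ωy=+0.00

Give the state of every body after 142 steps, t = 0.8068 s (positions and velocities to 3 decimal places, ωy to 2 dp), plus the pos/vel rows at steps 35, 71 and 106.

State at t = 0.8068 s:
  obj    pos=(+1.997,-0.900) vel=(+4.199,-2.112) ωy=+64.37

Key-timestep trajectory:
   step    t(s)  obj.x    obj.z    obj.vx   obj.vz 
     35  0.1989   +0.406  -0.100  +1.035  -0.521
     71  0.4034   +0.727  -0.261  +2.099  -1.056
    106  0.6023   +1.247  -0.523  +3.134  -1.576


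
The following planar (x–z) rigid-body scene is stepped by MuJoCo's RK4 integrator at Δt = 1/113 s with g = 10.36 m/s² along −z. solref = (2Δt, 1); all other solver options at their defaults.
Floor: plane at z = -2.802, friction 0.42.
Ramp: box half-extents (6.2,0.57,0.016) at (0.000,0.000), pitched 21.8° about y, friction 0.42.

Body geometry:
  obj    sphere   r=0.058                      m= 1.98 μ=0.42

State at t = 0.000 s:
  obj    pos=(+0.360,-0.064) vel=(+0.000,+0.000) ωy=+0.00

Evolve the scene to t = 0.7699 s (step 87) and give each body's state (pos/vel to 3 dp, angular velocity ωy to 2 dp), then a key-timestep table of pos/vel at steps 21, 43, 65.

State at t = 0.7699 s:
  obj    pos=(+1.116,-0.367) vel=(+1.964,-0.786) ωy=+36.47

Key-timestep trajectory:
   step    t(s)  obj.x    obj.z    obj.vx   obj.vz 
     21  0.1858   +0.404  -0.082  +0.474  -0.190
     43  0.3805   +0.545  -0.138  +0.971  -0.388
     65  0.5752   +0.782  -0.233  +1.468  -0.587


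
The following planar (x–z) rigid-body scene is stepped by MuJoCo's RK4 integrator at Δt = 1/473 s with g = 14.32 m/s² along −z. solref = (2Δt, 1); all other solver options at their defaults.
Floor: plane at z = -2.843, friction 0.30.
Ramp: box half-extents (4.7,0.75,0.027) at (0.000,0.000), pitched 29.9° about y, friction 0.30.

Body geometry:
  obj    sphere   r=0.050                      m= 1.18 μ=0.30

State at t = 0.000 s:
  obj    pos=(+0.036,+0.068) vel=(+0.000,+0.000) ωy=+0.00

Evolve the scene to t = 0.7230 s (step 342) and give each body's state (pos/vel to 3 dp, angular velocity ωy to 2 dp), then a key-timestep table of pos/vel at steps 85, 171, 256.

State at t = 0.7230 s:
  obj    pos=(+1.192,-0.596) vel=(+3.196,-1.838) ωy=+73.73

Key-timestep trajectory:
   step    t(s)  obj.x    obj.z    obj.vx   obj.vz 
     85  0.1797   +0.107  +0.027  +0.794  -0.457
    171  0.3615   +0.325  -0.098  +1.598  -0.919
    256  0.5412   +0.684  -0.304  +2.392  -1.376


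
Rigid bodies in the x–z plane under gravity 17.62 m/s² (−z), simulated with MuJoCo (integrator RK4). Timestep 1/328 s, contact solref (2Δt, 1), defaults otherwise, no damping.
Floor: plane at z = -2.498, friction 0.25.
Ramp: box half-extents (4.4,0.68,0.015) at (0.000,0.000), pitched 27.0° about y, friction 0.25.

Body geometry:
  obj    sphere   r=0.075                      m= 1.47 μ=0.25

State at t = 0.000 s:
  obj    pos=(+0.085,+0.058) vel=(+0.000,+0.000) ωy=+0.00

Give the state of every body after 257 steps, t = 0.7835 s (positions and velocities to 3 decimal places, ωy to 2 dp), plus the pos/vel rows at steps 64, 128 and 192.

State at t = 0.7835 s:
  obj    pos=(+1.648,-0.739) vel=(+3.989,-2.033) ωy=+59.68

Key-timestep trajectory:
   step    t(s)  obj.x    obj.z    obj.vx   obj.vz 
     64  0.1951   +0.182  +0.008  +0.994  -0.506
    128  0.3902   +0.473  -0.140  +1.987  -1.012
    192  0.5854   +0.957  -0.387  +2.980  -1.519


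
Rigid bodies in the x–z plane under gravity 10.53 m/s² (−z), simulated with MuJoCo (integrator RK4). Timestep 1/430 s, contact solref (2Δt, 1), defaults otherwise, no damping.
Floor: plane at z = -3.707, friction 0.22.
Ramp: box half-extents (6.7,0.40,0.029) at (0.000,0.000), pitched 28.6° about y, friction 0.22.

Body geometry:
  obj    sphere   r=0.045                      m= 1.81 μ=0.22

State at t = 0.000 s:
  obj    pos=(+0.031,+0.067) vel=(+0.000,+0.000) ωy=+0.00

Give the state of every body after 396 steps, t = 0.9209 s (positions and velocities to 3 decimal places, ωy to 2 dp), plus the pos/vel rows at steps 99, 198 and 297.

State at t = 0.9209 s:
  obj    pos=(+1.372,-0.664) vel=(+2.911,-1.587) ωy=+73.67

Key-timestep trajectory:
   step    t(s)  obj.x    obj.z    obj.vx   obj.vz 
     99  0.2302   +0.115  +0.022  +0.728  -0.397
    198  0.4605   +0.366  -0.115  +1.456  -0.794
    297  0.6907   +0.785  -0.344  +2.183  -1.190


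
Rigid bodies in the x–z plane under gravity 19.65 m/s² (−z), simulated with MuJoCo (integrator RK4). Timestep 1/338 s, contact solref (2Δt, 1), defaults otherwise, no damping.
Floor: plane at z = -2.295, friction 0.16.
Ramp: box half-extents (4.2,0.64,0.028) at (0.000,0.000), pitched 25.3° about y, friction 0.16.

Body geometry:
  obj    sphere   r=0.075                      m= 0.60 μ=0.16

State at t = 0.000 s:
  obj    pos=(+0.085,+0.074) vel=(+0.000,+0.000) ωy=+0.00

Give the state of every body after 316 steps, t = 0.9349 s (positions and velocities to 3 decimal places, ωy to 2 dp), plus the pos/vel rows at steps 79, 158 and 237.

State at t = 0.9349 s:
  obj    pos=(+2.455,-1.047) vel=(+5.070,-2.397) ωy=+74.76

Key-timestep trajectory:
   step    t(s)  obj.x    obj.z    obj.vx   obj.vz 
     79  0.2337   +0.233  +0.004  +1.268  -0.599
    158  0.4675   +0.678  -0.206  +2.535  -1.198
    237  0.7012   +1.418  -0.556  +3.803  -1.798


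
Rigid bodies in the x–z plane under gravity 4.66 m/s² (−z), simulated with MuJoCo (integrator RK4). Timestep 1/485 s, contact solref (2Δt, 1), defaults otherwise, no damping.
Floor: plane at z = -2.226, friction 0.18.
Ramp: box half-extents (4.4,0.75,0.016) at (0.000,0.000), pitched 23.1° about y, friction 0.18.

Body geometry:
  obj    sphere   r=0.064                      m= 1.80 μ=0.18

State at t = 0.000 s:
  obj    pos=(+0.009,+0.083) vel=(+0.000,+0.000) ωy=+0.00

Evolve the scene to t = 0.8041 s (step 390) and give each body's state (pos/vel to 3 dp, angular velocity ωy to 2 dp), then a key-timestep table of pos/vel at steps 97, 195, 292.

State at t = 0.8041 s:
  obj    pos=(+0.397,-0.083) vel=(+0.966,-0.412) ωy=+16.41

Key-timestep trajectory:
   step    t(s)  obj.x    obj.z    obj.vx   obj.vz 
     97  0.2000   +0.033  +0.073  +0.240  -0.102
    195  0.4021   +0.106  +0.042  +0.483  -0.206
    292  0.6021   +0.227  -0.010  +0.723  -0.308


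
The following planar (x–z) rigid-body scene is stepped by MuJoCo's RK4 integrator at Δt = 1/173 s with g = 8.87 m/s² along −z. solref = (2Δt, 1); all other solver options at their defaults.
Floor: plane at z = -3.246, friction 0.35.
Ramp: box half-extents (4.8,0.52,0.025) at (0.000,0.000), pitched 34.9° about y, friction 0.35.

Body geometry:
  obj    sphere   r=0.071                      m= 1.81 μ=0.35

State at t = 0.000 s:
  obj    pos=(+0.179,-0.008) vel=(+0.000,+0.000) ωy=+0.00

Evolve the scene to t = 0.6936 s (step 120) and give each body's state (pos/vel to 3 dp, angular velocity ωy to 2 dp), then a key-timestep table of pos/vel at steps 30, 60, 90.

State at t = 0.6936 s:
  obj    pos=(+0.894,-0.507) vel=(+2.062,-1.439) ωy=+35.40

Key-timestep trajectory:
   step    t(s)  obj.x    obj.z    obj.vx   obj.vz 
     30  0.1734   +0.224  -0.039  +0.516  -0.360
     60  0.3468   +0.358  -0.133  +1.031  -0.719
     90  0.5202   +0.582  -0.289  +1.547  -1.079


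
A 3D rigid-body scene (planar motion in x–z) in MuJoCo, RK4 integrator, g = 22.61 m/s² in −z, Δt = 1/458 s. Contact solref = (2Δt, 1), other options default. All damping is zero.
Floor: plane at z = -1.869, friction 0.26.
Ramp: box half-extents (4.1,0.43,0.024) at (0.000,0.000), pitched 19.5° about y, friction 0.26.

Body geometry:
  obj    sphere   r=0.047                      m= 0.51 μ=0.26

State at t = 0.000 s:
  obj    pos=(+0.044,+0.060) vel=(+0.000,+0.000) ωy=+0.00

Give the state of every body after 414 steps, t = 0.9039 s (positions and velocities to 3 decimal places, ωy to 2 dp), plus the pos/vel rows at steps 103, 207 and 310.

State at t = 0.9039 s:
  obj    pos=(+2.120,-0.675) vel=(+4.594,-1.627) ωy=+103.67

Key-timestep trajectory:
   step    t(s)  obj.x    obj.z    obj.vx   obj.vz 
    103  0.2249   +0.172  +0.014  +1.143  -0.405
    207  0.4520   +0.563  -0.124  +2.297  -0.813
    310  0.6769   +1.208  -0.352  +3.440  -1.218


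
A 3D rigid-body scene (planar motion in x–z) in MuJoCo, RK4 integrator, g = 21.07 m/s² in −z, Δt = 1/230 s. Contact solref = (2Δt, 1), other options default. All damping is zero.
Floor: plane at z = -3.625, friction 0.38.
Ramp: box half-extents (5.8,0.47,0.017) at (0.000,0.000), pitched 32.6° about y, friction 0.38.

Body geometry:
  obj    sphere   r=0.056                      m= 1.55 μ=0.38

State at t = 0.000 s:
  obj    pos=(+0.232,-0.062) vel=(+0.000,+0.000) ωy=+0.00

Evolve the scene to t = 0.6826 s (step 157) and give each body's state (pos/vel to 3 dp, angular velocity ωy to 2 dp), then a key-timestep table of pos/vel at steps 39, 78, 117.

State at t = 0.6826 s:
  obj    pos=(+1.824,-1.080) vel=(+4.663,-2.982) ωy=+98.82

Key-timestep trajectory:
   step    t(s)  obj.x    obj.z    obj.vx   obj.vz 
     39  0.1696   +0.330  -0.125  +1.159  -0.741
     78  0.3391   +0.625  -0.313  +2.317  -1.482
    117  0.5087   +1.116  -0.627  +3.475  -2.222


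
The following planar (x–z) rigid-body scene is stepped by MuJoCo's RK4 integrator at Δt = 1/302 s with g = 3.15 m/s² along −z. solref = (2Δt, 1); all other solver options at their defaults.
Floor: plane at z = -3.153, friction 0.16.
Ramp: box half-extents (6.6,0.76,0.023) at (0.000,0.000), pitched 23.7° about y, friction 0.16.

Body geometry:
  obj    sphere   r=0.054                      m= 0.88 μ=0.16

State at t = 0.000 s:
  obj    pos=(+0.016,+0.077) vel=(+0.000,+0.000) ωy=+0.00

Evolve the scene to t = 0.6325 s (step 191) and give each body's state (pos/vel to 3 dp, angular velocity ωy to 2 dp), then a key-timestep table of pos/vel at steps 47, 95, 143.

State at t = 0.6325 s:
  obj    pos=(+0.182,+0.004) vel=(+0.524,-0.230) ωy=+10.59

Key-timestep trajectory:
   step    t(s)  obj.x    obj.z    obj.vx   obj.vz 
     47  0.1556   +0.026  +0.073  +0.129  -0.057
     95  0.3146   +0.057  +0.059  +0.261  -0.114
    143  0.4735   +0.109  +0.036  +0.392  -0.172


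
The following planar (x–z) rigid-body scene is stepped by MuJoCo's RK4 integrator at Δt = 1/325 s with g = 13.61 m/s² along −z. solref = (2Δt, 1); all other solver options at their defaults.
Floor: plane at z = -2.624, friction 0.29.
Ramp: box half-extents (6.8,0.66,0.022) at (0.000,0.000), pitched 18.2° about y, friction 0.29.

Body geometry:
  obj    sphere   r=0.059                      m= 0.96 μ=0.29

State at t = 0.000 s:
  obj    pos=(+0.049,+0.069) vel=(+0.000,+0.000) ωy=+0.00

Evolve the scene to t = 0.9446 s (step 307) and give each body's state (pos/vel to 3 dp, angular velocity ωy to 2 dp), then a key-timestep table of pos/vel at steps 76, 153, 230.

State at t = 0.9446 s:
  obj    pos=(+1.336,-0.354) vel=(+2.725,-0.896) ωy=+48.61

Key-timestep trajectory:
   step    t(s)  obj.x    obj.z    obj.vx   obj.vz 
     76  0.2338   +0.128  +0.043  +0.675  -0.222
    153  0.4708   +0.369  -0.036  +1.358  -0.446
    230  0.7077   +0.771  -0.168  +2.041  -0.671


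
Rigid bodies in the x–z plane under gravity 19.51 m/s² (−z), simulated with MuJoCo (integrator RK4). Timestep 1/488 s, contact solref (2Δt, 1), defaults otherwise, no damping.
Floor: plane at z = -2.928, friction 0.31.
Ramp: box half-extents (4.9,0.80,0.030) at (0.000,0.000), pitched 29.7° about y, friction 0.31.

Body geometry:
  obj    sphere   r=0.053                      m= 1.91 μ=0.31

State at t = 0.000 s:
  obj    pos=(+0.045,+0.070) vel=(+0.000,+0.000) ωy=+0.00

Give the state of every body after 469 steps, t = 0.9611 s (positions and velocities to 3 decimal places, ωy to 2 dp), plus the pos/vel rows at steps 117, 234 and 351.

State at t = 0.9611 s:
  obj    pos=(+2.815,-1.510) vel=(+5.764,-3.288) ωy=+125.19

Key-timestep trajectory:
   step    t(s)  obj.x    obj.z    obj.vx   obj.vz 
    117  0.2398   +0.217  -0.028  +1.438  -0.820
    234  0.4795   +0.735  -0.323  +2.876  -1.640
    351  0.7193   +1.596  -0.815  +4.314  -2.461


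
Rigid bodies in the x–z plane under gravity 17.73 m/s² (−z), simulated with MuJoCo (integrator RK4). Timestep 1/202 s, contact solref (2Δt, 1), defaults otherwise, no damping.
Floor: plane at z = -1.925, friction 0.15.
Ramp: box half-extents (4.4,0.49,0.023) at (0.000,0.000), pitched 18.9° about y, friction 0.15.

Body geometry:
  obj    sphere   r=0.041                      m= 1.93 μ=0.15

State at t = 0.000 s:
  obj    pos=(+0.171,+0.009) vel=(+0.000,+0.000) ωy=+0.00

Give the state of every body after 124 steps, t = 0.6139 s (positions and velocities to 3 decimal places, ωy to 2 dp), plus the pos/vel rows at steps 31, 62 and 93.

State at t = 0.6139 s:
  obj    pos=(+0.902,-0.241) vel=(+2.383,-0.816) ωy=+61.40

Key-timestep trajectory:
   step    t(s)  obj.x    obj.z    obj.vx   obj.vz 
     31  0.1535   +0.217  -0.007  +0.596  -0.204
     62  0.3069   +0.354  -0.054  +1.192  -0.408
     93  0.4604   +0.582  -0.132  +1.787  -0.612


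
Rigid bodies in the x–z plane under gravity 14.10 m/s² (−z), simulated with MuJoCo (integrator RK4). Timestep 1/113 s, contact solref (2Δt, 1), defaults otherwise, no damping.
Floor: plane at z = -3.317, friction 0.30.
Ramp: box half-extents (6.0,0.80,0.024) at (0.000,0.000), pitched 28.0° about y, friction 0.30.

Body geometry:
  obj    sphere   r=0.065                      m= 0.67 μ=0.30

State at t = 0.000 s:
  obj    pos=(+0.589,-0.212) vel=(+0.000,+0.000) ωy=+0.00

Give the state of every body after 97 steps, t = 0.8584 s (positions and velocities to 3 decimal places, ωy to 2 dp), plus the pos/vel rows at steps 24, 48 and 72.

State at t = 0.8584 s:
  obj    pos=(+2.127,-1.030) vel=(+3.584,-1.905) ωy=+62.42

Key-timestep trajectory:
   step    t(s)  obj.x    obj.z    obj.vx   obj.vz 
     24  0.2124   +0.683  -0.262  +0.887  -0.472
     48  0.4248   +0.966  -0.413  +1.773  -0.943
     72  0.6372   +1.436  -0.663  +2.660  -1.414


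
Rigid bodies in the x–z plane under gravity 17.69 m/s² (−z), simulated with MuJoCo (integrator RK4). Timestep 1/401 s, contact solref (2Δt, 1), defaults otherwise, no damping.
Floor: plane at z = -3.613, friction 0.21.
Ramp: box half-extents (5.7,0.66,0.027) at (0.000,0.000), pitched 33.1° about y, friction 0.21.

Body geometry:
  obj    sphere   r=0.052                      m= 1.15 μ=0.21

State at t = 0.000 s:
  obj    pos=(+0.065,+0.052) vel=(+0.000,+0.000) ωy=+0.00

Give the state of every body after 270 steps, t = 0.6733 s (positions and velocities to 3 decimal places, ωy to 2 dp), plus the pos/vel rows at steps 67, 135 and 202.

State at t = 0.6733 s:
  obj    pos=(+1.376,-0.802) vel=(+3.892,-2.537) ωy=+89.33

Key-timestep trajectory:
   step    t(s)  obj.x    obj.z    obj.vx   obj.vz 
     67  0.1671   +0.146  -0.001  +0.966  -0.630
    135  0.3367   +0.393  -0.162  +1.946  -1.269
    202  0.5037   +0.799  -0.426  +2.912  -1.898


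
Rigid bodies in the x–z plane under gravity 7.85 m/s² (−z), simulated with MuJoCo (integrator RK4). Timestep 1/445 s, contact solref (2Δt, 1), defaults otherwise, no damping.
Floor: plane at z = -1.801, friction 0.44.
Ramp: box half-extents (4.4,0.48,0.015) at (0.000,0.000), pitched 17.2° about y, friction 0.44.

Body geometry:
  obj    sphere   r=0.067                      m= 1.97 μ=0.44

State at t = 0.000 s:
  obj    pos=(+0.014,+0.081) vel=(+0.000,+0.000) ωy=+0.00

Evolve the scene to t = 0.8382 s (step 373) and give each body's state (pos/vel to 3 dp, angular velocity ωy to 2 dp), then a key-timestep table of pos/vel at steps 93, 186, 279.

State at t = 0.8382 s:
  obj    pos=(+0.571,-0.091) vel=(+1.328,-0.411) ωy=+20.74

Key-timestep trajectory:
   step    t(s)  obj.x    obj.z    obj.vx   obj.vz 
     93  0.2090   +0.049  +0.071  +0.331  -0.102
    186  0.4180   +0.153  +0.039  +0.662  -0.205
    279  0.6270   +0.325  -0.015  +0.993  -0.307


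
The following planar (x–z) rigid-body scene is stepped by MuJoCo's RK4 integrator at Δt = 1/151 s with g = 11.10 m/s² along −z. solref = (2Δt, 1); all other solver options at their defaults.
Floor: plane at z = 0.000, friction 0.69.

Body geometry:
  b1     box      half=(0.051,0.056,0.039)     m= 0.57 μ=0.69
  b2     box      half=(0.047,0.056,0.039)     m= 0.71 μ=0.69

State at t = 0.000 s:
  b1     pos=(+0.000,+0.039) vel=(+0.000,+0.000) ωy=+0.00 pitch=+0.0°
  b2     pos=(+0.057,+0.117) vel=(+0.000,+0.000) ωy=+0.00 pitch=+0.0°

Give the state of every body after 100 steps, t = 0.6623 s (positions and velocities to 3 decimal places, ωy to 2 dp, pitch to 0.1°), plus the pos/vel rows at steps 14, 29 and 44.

State at t = 0.6623 s:
  b1     pos=(+0.000,+0.039) vel=(+0.000,+0.000) ωy=+0.00 pitch=+0.0°
  b2     pos=(+0.103,+0.047) vel=(+0.000,+0.000) ωy=+0.00 pitch=+90.0°

Key-timestep trajectory:
   step    t(s)  b1.x    b1.z    b1.vx   b1.vz   b2.x    b2.z    b2.vx   b2.vz 
     14  0.0927   +0.000  +0.039  +0.000  +0.000   +0.061  +0.116  +0.103  -0.026
     29  0.1921   +0.000  +0.039  +0.000  +0.000   +0.080  +0.104  +0.275  -0.295
     44  0.2914   +0.000  +0.039  +0.000  +0.000   +0.105  +0.043  -0.030  +0.061


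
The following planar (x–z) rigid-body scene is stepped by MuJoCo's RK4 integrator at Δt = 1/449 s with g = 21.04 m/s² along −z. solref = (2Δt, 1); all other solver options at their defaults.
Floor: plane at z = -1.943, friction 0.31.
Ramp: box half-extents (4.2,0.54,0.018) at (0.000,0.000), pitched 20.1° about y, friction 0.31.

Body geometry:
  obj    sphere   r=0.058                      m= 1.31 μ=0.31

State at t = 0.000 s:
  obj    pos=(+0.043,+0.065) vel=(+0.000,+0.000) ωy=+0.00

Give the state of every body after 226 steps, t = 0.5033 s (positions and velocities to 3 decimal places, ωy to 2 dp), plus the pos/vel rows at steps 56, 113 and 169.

State at t = 0.5033 s:
  obj    pos=(+0.658,-0.160) vel=(+2.441,-0.893) ωy=+44.81

Key-timestep trajectory:
   step    t(s)  obj.x    obj.z    obj.vx   obj.vz 
     56  0.1247   +0.081  +0.051  +0.605  -0.221
    113  0.2517   +0.197  +0.009  +1.221  -0.447
    169  0.3764   +0.387  -0.061  +1.826  -0.668


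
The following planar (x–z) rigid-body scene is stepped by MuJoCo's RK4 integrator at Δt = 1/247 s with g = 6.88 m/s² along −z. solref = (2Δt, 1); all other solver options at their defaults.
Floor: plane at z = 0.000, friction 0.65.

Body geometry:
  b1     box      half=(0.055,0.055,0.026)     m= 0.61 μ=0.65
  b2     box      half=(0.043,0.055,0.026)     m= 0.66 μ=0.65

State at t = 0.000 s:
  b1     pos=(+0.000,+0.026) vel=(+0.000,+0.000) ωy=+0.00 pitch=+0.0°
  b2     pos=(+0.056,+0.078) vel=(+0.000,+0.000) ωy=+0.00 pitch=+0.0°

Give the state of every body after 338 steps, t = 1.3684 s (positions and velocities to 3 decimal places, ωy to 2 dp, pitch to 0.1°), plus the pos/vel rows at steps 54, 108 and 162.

State at t = 1.3684 s:
  b1     pos=(+0.000,+0.026) vel=(+0.000,+0.000) ωy=+0.00 pitch=+0.0°
  b2     pos=(+0.163,+0.026) vel=(+0.000,+0.000) ωy=+0.00 pitch=+180.0°

Key-timestep trajectory:
   step    t(s)  b1.x    b1.z    b1.vx   b1.vz   b2.x    b2.z    b2.vx   b2.vz 
     54  0.2186   +0.000  +0.026  +0.000  +0.000   +0.061  +0.077  +0.058  -0.013
    108  0.4372   +0.000  +0.026  +0.000  +0.000   +0.095  +0.043  +0.247  +0.140
    162  0.6559   +0.000  +0.026  +0.000  +0.000   +0.128  +0.049  +0.145  -0.024


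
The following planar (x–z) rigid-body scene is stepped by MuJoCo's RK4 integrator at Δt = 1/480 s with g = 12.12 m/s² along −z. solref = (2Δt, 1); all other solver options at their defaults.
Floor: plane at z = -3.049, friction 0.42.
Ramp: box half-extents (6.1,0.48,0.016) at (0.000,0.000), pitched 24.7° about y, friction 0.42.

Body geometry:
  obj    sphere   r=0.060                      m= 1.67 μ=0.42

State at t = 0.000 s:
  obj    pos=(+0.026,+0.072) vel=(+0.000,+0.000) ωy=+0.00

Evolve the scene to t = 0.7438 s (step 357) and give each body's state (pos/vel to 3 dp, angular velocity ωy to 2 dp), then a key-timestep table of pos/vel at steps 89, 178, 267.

State at t = 0.7438 s:
  obj    pos=(+0.935,-0.346) vel=(+2.444,-1.124) ωy=+44.84

Key-timestep trajectory:
   step    t(s)  obj.x    obj.z    obj.vx   obj.vz 
     89  0.1854   +0.082  +0.046  +0.609  -0.280
    178  0.3708   +0.252  -0.032  +1.219  -0.561
    267  0.5563   +0.534  -0.162  +1.828  -0.841


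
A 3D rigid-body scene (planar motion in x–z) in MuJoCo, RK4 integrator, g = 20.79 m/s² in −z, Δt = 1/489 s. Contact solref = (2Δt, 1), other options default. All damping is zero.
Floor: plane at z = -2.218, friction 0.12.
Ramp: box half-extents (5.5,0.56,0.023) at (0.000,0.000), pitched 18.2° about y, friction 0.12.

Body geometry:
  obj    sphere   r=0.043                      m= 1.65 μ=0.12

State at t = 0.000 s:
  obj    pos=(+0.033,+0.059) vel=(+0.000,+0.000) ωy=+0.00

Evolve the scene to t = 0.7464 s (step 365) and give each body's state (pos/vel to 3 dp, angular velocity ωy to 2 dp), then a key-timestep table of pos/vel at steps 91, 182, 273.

State at t = 0.7464 s:
  obj    pos=(+1.260,-0.345) vel=(+3.289,-1.081) ωy=+80.50

Key-timestep trajectory:
   step    t(s)  obj.x    obj.z    obj.vx   obj.vz 
     91  0.1861   +0.109  +0.034  +0.820  -0.270
    182  0.3722   +0.338  -0.042  +1.640  -0.539
    273  0.5583   +0.720  -0.167  +2.460  -0.809


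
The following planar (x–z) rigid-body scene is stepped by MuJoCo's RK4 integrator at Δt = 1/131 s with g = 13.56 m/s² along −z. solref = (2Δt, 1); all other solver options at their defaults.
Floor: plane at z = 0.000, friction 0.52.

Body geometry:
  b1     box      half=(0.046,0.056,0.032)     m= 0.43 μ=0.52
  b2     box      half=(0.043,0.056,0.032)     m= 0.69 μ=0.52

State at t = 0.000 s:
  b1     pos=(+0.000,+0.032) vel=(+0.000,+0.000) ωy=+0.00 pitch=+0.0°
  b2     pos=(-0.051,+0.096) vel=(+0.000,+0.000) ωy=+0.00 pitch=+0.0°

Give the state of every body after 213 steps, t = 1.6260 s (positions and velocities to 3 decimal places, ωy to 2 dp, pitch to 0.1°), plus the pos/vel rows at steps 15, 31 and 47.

State at t = 1.6260 s:
  b1     pos=(+0.000,+0.032) vel=(+0.000,+0.000) ωy=+0.00 pitch=+0.0°
  b2     pos=(-0.093,+0.043) vel=(+0.000,+0.000) ωy=+0.00 pitch=-90.0°

Key-timestep trajectory:
   step    t(s)  b1.x    b1.z    b1.vx   b1.vz   b2.x    b2.z    b2.vx   b2.vz 
     15  0.1145   +0.000  +0.032  +0.001  +0.001   -0.059  +0.093  -0.168  -0.110
     31  0.2366   +0.000  +0.032  +0.000  +0.000   -0.095  +0.039  -0.342  -0.081
     47  0.3588   +0.000  +0.032  +0.000  +0.000   -0.092  +0.042  +0.119  -0.043


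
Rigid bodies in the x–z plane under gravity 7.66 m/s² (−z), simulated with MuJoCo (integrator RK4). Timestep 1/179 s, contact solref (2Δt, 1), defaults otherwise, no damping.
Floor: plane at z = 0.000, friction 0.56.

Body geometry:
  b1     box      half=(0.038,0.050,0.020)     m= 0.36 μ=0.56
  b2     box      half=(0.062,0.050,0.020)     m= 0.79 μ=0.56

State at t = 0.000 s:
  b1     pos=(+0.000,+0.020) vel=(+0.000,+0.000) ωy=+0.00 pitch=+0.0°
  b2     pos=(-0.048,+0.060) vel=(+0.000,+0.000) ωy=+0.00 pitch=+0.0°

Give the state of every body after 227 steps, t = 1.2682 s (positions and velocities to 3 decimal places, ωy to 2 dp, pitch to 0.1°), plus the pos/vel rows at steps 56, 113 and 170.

State at t = 1.2682 s:
  b1     pos=(+0.001,+0.020) vel=(+0.001,+0.000) ωy=+0.00 pitch=+0.0°
  b2     pos=(-0.057,+0.051) vel=(+0.000,+0.000) ωy=+0.01 pitch=-33.2°

Key-timestep trajectory:
   step    t(s)  b1.x    b1.z    b1.vx   b1.vz   b2.x    b2.z    b2.vx   b2.vz 
     56  0.3128   +0.000  +0.020  +0.001  +0.000   -0.057  +0.051  +0.000  +0.000
    113  0.6313   +0.000  +0.020  +0.001  +0.000   -0.057  +0.051  +0.000  -0.001
    170  0.9497   +0.001  +0.020  +0.001  +0.000   -0.057  +0.051  +0.000  +0.000


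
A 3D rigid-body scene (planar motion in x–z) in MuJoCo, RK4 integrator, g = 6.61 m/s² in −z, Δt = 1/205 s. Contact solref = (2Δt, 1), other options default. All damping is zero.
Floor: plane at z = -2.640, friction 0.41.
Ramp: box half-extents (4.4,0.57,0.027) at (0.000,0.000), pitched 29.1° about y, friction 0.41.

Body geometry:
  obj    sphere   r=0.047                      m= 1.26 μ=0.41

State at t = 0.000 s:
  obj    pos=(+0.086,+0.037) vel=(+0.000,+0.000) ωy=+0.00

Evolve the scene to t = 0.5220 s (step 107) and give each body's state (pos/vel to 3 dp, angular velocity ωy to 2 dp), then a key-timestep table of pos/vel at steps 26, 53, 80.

State at t = 0.5220 s:
  obj    pos=(+0.359,-0.115) vel=(+1.047,-0.583) ωy=+25.49

Key-timestep trajectory:
   step    t(s)  obj.x    obj.z    obj.vx   obj.vz 
     26  0.1268   +0.102  +0.028  +0.255  -0.142
     53  0.2585   +0.153  -0.001  +0.519  -0.289
     80  0.3902   +0.239  -0.048  +0.783  -0.436


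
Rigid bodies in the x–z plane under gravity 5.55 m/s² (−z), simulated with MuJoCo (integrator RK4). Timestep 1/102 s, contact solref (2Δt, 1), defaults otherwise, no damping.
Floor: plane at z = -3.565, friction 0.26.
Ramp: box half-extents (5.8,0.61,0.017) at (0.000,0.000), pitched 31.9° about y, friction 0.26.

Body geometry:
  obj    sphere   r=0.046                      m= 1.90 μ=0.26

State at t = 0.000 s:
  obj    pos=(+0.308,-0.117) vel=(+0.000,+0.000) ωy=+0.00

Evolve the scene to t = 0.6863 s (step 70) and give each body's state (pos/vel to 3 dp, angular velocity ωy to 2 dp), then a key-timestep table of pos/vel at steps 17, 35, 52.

State at t = 0.6863 s:
  obj    pos=(+0.727,-0.378) vel=(+1.221,-0.760) ωy=+31.23

Key-timestep trajectory:
   step    t(s)  obj.x    obj.z    obj.vx   obj.vz 
     17  0.1667   +0.333  -0.133  +0.297  -0.184
     35  0.3431   +0.413  -0.183  +0.610  -0.380
     52  0.5098   +0.539  -0.261  +0.907  -0.564


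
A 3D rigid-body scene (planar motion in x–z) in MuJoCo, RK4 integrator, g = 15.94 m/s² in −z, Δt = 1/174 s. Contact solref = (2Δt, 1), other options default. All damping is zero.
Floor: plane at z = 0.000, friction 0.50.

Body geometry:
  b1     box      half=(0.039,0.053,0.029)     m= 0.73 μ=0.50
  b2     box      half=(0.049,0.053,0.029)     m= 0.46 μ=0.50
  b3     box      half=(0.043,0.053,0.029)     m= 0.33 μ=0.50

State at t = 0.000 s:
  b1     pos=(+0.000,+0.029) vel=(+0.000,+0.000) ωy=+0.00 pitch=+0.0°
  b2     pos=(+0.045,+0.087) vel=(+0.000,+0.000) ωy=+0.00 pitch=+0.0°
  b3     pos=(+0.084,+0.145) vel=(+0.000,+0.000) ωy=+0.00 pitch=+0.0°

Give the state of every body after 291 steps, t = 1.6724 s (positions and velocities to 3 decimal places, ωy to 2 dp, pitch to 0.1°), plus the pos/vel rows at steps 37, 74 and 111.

State at t = 1.6724 s:
  b1     pos=(+0.000,+0.029) vel=(+0.000,+0.000) ωy=+0.00 pitch=+0.0°
  b2     pos=(+0.167,+0.029) vel=(+0.000,+0.000) ωy=+0.00 pitch=+180.0°
  b3     pos=(+0.261,+0.029) vel=(+0.000,+0.000) ωy=+0.00 pitch=+180.0°

Key-timestep trajectory:
   step    t(s)  b1.x    b1.z    b1.vx   b1.vz   b2.x    b2.z    b2.vx   b2.vz   b3.x    b3.z    b3.vx   b3.vz 
     37  0.2126   +0.000  +0.029  +0.000  +0.000   +0.095  +0.048  +0.414  +0.037   +0.180  +0.043  +0.482  +0.036
     74  0.4253   +0.000  +0.029  +0.000  +0.000   +0.120  +0.057  +0.030  +0.000   +0.222  +0.049  +0.259  -0.082
    111  0.6379   +0.000  +0.029  +0.000  +0.000   +0.138  +0.054  +0.246  -0.074   +0.253  +0.029  +0.000  +0.000


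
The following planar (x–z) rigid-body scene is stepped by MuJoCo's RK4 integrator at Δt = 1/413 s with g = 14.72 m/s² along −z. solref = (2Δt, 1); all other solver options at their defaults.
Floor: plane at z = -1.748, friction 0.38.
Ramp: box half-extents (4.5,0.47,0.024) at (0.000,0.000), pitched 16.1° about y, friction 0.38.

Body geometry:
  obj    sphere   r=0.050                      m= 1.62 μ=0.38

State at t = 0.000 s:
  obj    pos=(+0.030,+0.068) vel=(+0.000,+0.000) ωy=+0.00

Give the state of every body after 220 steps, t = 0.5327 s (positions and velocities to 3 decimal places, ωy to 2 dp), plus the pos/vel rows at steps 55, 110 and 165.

State at t = 0.5327 s:
  obj    pos=(+0.428,-0.046) vel=(+1.492,-0.431) ωy=+31.06

Key-timestep trajectory:
   step    t(s)  obj.x    obj.z    obj.vx   obj.vz 
     55  0.1332   +0.055  +0.061  +0.373  -0.108
    110  0.2663   +0.129  +0.040  +0.746  -0.215
    165  0.3995   +0.254  +0.004  +1.119  -0.323


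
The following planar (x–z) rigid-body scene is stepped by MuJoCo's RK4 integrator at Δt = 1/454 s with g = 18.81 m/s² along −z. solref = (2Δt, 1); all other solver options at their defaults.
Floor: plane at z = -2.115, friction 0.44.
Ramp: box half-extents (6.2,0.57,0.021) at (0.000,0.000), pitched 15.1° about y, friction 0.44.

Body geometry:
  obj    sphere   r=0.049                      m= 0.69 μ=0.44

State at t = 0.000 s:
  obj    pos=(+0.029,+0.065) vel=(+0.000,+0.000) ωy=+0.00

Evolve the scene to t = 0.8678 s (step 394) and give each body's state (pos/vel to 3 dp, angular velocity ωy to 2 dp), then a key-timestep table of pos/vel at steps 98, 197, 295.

State at t = 0.8678 s:
  obj    pos=(+1.302,-0.279) vel=(+2.933,-0.791) ωy=+61.98

Key-timestep trajectory:
   step    t(s)  obj.x    obj.z    obj.vx   obj.vz 
     98  0.2159   +0.108  +0.043  +0.729  -0.197
    197  0.4339   +0.347  -0.021  +1.466  -0.396
    295  0.6498   +0.742  -0.128  +2.196  -0.592


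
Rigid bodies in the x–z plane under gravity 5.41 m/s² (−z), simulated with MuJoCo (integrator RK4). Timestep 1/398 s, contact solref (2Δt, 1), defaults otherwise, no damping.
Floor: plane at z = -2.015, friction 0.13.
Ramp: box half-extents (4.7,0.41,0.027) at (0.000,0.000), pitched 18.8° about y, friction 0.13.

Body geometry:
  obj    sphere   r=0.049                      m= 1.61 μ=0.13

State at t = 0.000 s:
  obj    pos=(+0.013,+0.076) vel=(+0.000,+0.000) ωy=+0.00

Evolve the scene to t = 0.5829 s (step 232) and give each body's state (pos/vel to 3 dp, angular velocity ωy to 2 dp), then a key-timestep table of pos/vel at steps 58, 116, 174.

State at t = 0.5829 s:
  obj    pos=(+0.213,+0.008) vel=(+0.687,-0.234) ωy=+14.81

Key-timestep trajectory:
   step    t(s)  obj.x    obj.z    obj.vx   obj.vz 
     58  0.1457   +0.026  +0.072  +0.172  -0.059
    116  0.2915   +0.063  +0.059  +0.344  -0.117
    174  0.4372   +0.126  +0.038  +0.515  -0.175


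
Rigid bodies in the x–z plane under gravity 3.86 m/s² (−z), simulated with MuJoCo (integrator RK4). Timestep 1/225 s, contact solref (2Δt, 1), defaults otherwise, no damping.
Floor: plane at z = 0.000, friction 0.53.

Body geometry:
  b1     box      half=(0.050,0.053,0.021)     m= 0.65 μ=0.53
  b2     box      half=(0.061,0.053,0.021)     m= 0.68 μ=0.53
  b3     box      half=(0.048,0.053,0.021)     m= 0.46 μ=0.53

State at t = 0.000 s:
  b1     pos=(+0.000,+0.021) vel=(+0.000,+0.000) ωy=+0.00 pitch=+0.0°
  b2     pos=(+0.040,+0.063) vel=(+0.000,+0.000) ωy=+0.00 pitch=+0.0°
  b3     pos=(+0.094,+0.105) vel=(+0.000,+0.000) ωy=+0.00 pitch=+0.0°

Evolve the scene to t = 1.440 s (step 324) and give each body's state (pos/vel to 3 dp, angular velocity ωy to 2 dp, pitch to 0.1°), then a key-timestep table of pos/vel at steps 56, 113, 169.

State at t = 1.440 s:
  b1     pos=(+0.000,+0.021) vel=(+0.000,+0.000) ωy=+0.00 pitch=+0.0°
  b2     pos=(+0.062,+0.059) vel=(+0.000,+0.000) ωy=-0.01 pitch=+47.7°
  b3     pos=(+0.129,+0.049) vel=(+0.000,+0.000) ωy=+0.00 pitch=+47.1°

Key-timestep trajectory:
   step    t(s)  b1.x    b1.z    b1.vx   b1.vz   b2.x    b2.z    b2.vx   b2.vz   b3.x    b3.z    b3.vx   b3.vz 
     56  0.2489   +0.000  +0.021  +0.000  +0.000   +0.050  +0.065  +0.093  +0.000   +0.117  +0.081  +0.163  -0.276
    113  0.5022   +0.000  +0.021  +0.000  +0.000   +0.073  +0.064  +0.019  +0.003   +0.135  +0.051  +0.009  +0.002
    169  0.7511   +0.000  +0.021  -0.011  -0.002   +0.061  +0.061  -0.046  +0.016   +0.129  +0.049  -0.038  +0.008


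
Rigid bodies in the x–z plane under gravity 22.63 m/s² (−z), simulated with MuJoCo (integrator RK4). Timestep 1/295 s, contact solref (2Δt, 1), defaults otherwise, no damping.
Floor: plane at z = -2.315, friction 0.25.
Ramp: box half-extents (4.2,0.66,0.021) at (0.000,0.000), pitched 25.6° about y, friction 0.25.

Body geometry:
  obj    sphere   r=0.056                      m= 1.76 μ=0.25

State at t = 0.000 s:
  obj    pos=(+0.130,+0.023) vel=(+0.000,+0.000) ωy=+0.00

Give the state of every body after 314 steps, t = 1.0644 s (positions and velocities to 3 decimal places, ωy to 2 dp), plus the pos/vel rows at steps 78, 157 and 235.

State at t = 1.0644 s:
  obj    pos=(+3.698,-1.687) vel=(+6.705,-3.212) ωy=+132.74

Key-timestep trajectory:
   step    t(s)  obj.x    obj.z    obj.vx   obj.vz 
     78  0.2644   +0.350  -0.082  +1.666  -0.798
    157  0.5322   +1.022  -0.404  +3.352  -1.606
    235  0.7966   +2.129  -0.935  +5.018  -2.404


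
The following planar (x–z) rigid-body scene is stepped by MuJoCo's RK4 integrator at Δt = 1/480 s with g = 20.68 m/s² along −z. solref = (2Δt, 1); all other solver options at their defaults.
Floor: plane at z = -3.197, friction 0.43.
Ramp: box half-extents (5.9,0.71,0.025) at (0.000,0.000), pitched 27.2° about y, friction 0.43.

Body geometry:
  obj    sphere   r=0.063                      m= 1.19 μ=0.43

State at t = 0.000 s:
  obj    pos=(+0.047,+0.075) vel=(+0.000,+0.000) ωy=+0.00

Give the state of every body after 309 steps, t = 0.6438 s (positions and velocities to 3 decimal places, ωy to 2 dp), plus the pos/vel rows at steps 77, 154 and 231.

State at t = 0.6438 s:
  obj    pos=(+1.291,-0.565) vel=(+3.866,-1.987) ωy=+68.99

Key-timestep trajectory:
   step    t(s)  obj.x    obj.z    obj.vx   obj.vz 
     77  0.1604   +0.124  +0.035  +0.963  -0.495
    154  0.3208   +0.356  -0.084  +1.927  -0.990
    231  0.4813   +0.742  -0.283  +2.890  -1.485


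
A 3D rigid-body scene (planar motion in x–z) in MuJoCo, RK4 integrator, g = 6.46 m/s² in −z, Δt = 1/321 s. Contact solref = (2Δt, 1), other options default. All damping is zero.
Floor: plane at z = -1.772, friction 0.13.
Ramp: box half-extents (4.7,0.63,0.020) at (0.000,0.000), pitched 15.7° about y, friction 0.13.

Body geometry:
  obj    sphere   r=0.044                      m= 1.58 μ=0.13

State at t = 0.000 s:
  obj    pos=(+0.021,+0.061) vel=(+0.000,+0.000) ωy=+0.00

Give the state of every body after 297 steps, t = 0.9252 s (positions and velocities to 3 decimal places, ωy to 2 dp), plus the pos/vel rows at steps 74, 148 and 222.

State at t = 0.9252 s:
  obj    pos=(+0.535,-0.084) vel=(+1.112,-0.313) ωy=+26.25

Key-timestep trajectory:
   step    t(s)  obj.x    obj.z    obj.vx   obj.vz 
     74  0.2305   +0.053  +0.052  +0.277  -0.078
    148  0.4611   +0.149  +0.025  +0.554  -0.156
    222  0.6916   +0.308  -0.020  +0.831  -0.234


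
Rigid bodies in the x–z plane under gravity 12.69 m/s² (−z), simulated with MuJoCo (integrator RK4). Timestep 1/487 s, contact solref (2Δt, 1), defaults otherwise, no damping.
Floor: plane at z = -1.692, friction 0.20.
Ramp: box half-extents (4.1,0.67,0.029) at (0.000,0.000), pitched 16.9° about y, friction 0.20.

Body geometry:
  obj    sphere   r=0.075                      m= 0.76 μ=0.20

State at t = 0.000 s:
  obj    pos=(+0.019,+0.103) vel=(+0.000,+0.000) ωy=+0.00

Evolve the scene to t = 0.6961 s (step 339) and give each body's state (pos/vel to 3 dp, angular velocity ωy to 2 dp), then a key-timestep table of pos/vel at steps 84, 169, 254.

State at t = 0.6961 s:
  obj    pos=(+0.630,-0.083) vel=(+1.755,-0.533) ωy=+24.45

Key-timestep trajectory:
   step    t(s)  obj.x    obj.z    obj.vx   obj.vz 
     84  0.1725   +0.057  +0.092  +0.435  -0.132
    169  0.3470   +0.171  +0.057  +0.875  -0.266
    254  0.5216   +0.362  -0.001  +1.315  -0.400


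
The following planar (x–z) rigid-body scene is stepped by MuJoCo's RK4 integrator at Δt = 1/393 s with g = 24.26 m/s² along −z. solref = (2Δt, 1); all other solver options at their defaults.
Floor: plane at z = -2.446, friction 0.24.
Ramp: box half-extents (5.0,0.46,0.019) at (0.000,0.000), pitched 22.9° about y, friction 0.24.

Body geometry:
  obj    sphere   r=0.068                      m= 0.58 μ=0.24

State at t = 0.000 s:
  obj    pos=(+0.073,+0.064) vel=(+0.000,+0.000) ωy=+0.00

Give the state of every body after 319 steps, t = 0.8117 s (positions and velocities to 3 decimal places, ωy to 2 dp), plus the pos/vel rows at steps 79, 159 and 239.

State at t = 0.8117 s:
  obj    pos=(+2.119,-0.801) vel=(+5.042,-2.130) ωy=+80.48

Key-timestep trajectory:
   step    t(s)  obj.x    obj.z    obj.vx   obj.vz 
     79  0.2010   +0.198  +0.011  +1.249  -0.528
    159  0.4046   +0.581  -0.151  +2.513  -1.062
    239  0.6081   +1.222  -0.422  +3.778  -1.596


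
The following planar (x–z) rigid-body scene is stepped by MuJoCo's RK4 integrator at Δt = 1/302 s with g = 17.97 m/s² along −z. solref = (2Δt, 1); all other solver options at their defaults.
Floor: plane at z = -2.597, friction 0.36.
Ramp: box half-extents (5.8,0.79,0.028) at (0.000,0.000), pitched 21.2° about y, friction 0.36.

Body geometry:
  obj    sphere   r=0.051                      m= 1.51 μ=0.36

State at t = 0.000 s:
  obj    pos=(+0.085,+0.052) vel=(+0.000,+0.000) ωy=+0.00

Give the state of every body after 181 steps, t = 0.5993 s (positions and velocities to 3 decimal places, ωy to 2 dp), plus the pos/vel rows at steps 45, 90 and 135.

State at t = 0.5993 s:
  obj    pos=(+0.862,-0.250) vel=(+2.594,-1.006) ωy=+54.54

Key-timestep trajectory:
   step    t(s)  obj.x    obj.z    obj.vx   obj.vz 
     45  0.1490   +0.133  +0.033  +0.645  -0.250
     90  0.2980   +0.277  -0.023  +1.290  -0.500
    135  0.4470   +0.517  -0.116  +1.935  -0.750


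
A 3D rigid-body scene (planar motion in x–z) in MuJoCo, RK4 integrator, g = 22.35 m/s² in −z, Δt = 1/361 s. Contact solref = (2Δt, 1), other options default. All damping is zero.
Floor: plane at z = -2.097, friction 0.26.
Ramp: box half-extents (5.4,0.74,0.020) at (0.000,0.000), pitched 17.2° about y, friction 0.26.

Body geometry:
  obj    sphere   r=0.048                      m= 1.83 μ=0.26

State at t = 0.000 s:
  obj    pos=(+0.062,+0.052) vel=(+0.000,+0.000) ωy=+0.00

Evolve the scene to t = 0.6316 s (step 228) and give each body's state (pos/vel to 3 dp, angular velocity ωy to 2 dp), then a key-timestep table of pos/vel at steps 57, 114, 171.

State at t = 0.6316 s:
  obj    pos=(+0.962,-0.226) vel=(+2.848,-0.882) ωy=+62.11

Key-timestep trajectory:
   step    t(s)  obj.x    obj.z    obj.vx   obj.vz 
     57  0.1579   +0.118  +0.035  +0.712  -0.220
    114  0.3158   +0.287  -0.018  +1.424  -0.441
    171  0.4737   +0.568  -0.105  +2.136  -0.661
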